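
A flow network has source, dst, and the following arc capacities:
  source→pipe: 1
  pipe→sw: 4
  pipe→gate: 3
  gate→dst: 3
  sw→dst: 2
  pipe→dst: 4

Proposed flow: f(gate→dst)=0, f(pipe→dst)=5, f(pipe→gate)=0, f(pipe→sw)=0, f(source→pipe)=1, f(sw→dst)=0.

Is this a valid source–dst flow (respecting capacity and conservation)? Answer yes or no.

Capacity violated on pipe→dst: flow 5 > capacity 4.

No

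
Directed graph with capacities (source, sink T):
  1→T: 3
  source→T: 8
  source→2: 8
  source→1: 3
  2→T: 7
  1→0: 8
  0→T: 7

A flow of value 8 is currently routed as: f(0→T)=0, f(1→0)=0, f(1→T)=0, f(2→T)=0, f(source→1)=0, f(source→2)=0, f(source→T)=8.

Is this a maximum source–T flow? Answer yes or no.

Residual path source→1→T has bottleneck 3 > 0.
Pushing 3 along it raises the flow to 11, so the given flow is not maximum.

No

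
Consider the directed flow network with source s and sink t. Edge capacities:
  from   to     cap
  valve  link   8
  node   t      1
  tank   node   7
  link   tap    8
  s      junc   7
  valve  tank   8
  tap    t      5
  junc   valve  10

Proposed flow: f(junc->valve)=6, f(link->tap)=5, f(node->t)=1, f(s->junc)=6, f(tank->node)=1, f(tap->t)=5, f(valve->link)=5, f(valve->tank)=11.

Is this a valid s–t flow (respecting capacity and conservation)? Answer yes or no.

No

Capacity violated on valve->tank: flow 11 > capacity 8.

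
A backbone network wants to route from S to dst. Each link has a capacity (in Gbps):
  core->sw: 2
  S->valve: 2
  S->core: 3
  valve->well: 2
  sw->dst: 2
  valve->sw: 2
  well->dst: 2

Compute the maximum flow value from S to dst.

4

Augment S->core->sw->dst: bottleneck 2. Total 2.
Augment S->valve->well->dst: bottleneck 2. Total 4.
No augmenting path remains in the residual graph.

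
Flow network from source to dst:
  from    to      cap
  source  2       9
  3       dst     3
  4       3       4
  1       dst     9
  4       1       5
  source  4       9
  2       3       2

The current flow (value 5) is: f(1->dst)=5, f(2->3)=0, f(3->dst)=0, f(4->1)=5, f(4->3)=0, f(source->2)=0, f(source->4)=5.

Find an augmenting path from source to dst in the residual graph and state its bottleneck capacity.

Residual along source->4->3->dst: source->4: 4, 4->3: 4, 3->dst: 3.
Bottleneck = min = 3.

source->4->3->dst, bottleneck 3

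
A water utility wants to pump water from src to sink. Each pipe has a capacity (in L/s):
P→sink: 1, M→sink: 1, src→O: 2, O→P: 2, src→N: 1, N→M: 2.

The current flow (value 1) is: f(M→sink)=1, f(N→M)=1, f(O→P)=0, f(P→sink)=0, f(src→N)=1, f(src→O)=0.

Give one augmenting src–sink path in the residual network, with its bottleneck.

Residual along src→O→P→sink: src→O: 2, O→P: 2, P→sink: 1.
Bottleneck = min = 1.

src→O→P→sink, bottleneck 1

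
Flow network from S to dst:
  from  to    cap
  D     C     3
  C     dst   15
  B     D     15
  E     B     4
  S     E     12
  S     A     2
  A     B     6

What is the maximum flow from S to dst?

Augment S→A→B→D→C→dst: bottleneck 2. Total 2.
Augment S→E→B→D→C→dst: bottleneck 1. Total 3.
No augmenting path remains in the residual graph.

3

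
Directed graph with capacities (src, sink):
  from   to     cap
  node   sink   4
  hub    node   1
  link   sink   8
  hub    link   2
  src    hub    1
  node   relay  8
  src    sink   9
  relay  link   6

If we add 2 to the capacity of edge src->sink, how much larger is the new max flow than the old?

2

Original max flow = 10.
After raising cap(src->sink), augmenting paths through that edge carry 2 more units.
New max flow = 12. Increase = 2.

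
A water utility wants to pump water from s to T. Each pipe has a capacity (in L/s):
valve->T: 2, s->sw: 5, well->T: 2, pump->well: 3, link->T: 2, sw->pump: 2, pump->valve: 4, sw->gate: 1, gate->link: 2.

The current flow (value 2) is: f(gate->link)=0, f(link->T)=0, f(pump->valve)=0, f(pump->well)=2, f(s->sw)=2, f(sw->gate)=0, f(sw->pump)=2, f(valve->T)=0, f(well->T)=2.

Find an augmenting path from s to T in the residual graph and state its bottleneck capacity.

s->sw->gate->link->T, bottleneck 1

Residual along s->sw->gate->link->T: s->sw: 3, sw->gate: 1, gate->link: 2, link->T: 2.
Bottleneck = min = 1.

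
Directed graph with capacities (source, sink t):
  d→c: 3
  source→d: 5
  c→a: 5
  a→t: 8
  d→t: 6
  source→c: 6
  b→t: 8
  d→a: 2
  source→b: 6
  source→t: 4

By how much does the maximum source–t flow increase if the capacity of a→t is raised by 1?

Original max flow = 20.
Edge a→t does not cross the min cut (source side {c, source}), so extra capacity there cannot help.
New max flow = 20. Increase = 0.

0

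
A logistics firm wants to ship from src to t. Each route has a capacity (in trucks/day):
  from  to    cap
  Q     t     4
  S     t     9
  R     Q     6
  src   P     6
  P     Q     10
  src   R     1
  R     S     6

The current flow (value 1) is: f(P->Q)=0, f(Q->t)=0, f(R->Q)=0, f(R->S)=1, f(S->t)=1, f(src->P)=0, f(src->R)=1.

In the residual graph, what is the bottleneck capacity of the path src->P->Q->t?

Residual capacities along the path: src->P: 6, P->Q: 10, Q->t: 4.
Minimum is 4.

4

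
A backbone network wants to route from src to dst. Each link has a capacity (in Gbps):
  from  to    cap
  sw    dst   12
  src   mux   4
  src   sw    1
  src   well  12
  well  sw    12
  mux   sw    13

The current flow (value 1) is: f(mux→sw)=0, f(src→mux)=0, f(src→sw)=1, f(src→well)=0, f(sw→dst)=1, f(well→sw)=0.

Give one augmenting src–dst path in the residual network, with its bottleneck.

src→mux→sw→dst, bottleneck 4

Residual along src→mux→sw→dst: src→mux: 4, mux→sw: 13, sw→dst: 11.
Bottleneck = min = 4.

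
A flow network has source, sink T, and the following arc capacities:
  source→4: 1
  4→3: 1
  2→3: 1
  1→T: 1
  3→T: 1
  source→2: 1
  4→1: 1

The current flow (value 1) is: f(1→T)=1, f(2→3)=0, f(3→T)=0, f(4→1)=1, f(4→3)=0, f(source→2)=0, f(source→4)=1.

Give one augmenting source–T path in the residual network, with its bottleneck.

source→2→3→T, bottleneck 1

Residual along source→2→3→T: source→2: 1, 2→3: 1, 3→T: 1.
Bottleneck = min = 1.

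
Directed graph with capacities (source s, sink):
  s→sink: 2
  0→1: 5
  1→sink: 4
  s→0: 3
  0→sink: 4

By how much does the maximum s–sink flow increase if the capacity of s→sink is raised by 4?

4

Original max flow = 5.
After raising cap(s→sink), augmenting paths through that edge carry 4 more units.
New max flow = 9. Increase = 4.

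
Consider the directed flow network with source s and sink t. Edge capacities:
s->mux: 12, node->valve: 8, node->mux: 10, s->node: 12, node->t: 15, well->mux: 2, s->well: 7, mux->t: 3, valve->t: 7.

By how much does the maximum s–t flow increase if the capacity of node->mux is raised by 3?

Original max flow = 15.
Edge node->mux does not cross the min cut (source side {mux, s, well}), so extra capacity there cannot help.
New max flow = 15. Increase = 0.

0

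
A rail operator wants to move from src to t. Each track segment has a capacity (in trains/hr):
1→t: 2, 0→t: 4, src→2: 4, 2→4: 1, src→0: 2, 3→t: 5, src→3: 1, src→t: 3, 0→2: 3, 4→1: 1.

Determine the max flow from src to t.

Augment src→t: bottleneck 3. Total 3.
Augment src→0→t: bottleneck 2. Total 5.
Augment src→3→t: bottleneck 1. Total 6.
Augment src→2→4→1→t: bottleneck 1. Total 7.
No augmenting path remains in the residual graph.

7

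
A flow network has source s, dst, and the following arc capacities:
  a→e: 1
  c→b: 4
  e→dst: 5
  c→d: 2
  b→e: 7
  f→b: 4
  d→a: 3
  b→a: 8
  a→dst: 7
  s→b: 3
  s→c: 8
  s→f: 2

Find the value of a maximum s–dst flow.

Augment s→b→a→dst: bottleneck 3. Total 3.
Augment s→f→b→a→dst: bottleneck 2. Total 5.
Augment s→c→b→a→dst: bottleneck 2. Total 7.
Augment s→c→b→e→dst: bottleneck 2. Total 9.
Augment s→c→d→a→e→dst: bottleneck 1. Total 10.
Augment s→c→d→a→b→e→dst: bottleneck 1. Total 11.
No augmenting path remains in the residual graph.

11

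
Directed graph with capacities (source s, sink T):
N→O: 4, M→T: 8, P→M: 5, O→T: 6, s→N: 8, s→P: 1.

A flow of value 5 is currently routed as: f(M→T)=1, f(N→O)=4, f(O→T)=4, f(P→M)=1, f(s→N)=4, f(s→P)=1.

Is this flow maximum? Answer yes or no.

Yes

Residual reachable from s: {N, s}; T is not reachable.
Saturated cut: N→O, s→P with total capacity 5 = current flow value. Flow is maximum.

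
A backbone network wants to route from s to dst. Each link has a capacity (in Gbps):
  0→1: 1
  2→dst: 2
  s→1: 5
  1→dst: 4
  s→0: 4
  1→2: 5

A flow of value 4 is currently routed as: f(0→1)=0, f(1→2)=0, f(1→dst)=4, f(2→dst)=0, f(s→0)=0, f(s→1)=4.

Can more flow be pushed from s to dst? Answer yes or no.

Residual path s→1→2→dst has bottleneck 1 > 0.
Pushing 1 along it raises the flow to 5, so the given flow is not maximum.

Yes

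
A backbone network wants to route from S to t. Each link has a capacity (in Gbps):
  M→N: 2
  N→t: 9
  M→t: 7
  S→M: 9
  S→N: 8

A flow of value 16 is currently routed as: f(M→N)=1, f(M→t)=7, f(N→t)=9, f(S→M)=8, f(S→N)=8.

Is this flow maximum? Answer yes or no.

Yes

Residual reachable from S: {M, N, S}; t is not reachable.
Saturated cut: M→t, N→t with total capacity 16 = current flow value. Flow is maximum.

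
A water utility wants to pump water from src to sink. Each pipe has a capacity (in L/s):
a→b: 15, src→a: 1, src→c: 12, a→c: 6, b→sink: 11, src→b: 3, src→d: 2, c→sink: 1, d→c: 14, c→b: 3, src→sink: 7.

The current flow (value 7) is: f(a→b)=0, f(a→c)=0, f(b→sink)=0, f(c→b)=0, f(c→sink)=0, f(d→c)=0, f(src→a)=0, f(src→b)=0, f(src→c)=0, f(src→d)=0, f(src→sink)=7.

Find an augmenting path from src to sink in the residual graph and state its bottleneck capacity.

Residual along src→c→sink: src→c: 12, c→sink: 1.
Bottleneck = min = 1.

src→c→sink, bottleneck 1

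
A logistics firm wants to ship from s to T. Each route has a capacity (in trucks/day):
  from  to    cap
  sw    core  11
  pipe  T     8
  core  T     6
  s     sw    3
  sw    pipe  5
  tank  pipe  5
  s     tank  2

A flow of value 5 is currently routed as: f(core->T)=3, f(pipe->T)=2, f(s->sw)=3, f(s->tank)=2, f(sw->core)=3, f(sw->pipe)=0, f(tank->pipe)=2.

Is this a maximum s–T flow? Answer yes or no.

Yes

Residual reachable from s: {s}; T is not reachable.
Saturated cut: s->sw, s->tank with total capacity 5 = current flow value. Flow is maximum.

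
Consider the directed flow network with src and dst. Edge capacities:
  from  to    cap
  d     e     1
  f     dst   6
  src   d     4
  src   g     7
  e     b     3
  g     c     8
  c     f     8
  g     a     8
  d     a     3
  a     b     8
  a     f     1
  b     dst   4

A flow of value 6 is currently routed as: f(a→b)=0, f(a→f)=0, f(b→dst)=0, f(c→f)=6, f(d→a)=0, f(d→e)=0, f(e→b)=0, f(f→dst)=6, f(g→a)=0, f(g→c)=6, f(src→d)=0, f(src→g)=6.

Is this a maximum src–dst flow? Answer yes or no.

No

Residual path src→g→a→b→dst has bottleneck 1 > 0.
Pushing 1 along it raises the flow to 7, so the given flow is not maximum.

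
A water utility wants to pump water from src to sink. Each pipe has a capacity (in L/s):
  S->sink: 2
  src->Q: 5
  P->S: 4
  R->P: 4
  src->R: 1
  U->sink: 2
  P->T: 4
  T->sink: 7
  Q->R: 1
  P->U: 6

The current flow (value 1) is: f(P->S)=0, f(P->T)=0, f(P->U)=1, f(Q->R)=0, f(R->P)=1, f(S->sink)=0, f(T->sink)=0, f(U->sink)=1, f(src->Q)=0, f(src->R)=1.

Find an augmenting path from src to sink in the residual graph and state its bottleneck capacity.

src->Q->R->P->U->sink, bottleneck 1

Residual along src->Q->R->P->U->sink: src->Q: 5, Q->R: 1, R->P: 3, P->U: 5, U->sink: 1.
Bottleneck = min = 1.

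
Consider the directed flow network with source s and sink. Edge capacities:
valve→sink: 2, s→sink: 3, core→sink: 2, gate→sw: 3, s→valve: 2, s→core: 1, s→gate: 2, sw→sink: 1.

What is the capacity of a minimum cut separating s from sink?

Max flow = 7 (via 4 augmenting paths).
In the residual at optimum, the set reachable from s is {gate, s, sw}.
Cut edges: s→core (cap 1), s→valve (cap 2), s→sink (cap 3), sw→sink (cap 1). Sum = 7.

7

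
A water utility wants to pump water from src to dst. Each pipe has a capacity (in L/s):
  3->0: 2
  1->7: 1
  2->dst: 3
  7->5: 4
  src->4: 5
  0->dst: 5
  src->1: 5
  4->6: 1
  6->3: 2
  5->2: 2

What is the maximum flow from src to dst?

Augment src->4->6->3->0->dst: bottleneck 1. Total 1.
Augment src->1->7->5->2->dst: bottleneck 1. Total 2.
No augmenting path remains in the residual graph.

2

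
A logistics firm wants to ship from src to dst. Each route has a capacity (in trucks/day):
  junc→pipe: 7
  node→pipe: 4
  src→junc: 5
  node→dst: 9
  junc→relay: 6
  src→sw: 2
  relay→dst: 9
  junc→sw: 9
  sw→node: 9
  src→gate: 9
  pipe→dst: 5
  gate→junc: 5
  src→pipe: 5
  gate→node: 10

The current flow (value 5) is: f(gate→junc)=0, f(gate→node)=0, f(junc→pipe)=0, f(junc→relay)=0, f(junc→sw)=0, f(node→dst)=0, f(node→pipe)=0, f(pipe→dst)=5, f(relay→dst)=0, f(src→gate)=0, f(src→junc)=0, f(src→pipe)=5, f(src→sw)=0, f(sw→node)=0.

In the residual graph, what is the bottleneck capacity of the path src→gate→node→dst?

Residual capacities along the path: src→gate: 9, gate→node: 10, node→dst: 9.
Minimum is 9.

9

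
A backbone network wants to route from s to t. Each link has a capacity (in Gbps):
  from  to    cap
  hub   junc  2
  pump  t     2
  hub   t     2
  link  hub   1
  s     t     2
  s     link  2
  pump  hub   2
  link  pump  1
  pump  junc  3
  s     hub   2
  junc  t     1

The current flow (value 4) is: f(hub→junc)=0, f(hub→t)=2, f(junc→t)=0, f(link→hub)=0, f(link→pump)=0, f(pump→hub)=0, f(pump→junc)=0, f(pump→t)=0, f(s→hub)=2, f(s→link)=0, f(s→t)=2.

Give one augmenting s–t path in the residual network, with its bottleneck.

Residual along s→link→pump→t: s→link: 2, link→pump: 1, pump→t: 2.
Bottleneck = min = 1.

s→link→pump→t, bottleneck 1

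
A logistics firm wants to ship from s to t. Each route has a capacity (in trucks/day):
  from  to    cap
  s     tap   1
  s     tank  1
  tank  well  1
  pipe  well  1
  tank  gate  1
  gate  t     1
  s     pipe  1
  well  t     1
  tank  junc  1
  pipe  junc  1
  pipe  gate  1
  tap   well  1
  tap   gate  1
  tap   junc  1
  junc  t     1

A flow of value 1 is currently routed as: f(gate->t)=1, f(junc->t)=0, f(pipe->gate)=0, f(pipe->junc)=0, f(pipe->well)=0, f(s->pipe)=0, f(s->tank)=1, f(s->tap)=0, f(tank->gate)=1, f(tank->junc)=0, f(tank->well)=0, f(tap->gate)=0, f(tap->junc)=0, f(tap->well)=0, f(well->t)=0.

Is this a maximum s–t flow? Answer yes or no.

No

Residual path s->pipe->well->t has bottleneck 1 > 0.
Pushing 1 along it raises the flow to 2, so the given flow is not maximum.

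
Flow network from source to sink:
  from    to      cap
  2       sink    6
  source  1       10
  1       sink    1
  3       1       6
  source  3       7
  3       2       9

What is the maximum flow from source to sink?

7

Augment source->1->sink: bottleneck 1. Total 1.
Augment source->3->2->sink: bottleneck 6. Total 7.
No augmenting path remains in the residual graph.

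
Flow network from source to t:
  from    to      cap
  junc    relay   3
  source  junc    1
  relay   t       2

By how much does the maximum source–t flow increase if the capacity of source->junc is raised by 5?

1

Original max flow = 1.
After raising cap(source->junc), augmenting paths through that edge carry 1 more unit.
New max flow = 2. Increase = 1.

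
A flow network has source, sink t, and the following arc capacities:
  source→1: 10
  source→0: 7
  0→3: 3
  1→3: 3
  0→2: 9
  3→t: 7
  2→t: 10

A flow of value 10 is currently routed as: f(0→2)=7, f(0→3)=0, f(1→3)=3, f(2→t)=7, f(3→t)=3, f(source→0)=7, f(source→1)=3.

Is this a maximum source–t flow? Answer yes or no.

Residual reachable from source: {1, source}; t is not reachable.
Saturated cut: source→0, 1→3 with total capacity 10 = current flow value. Flow is maximum.

Yes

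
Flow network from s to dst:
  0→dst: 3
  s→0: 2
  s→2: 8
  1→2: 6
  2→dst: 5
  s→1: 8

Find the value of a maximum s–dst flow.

7

Augment s→0→dst: bottleneck 2. Total 2.
Augment s→2→dst: bottleneck 5. Total 7.
No augmenting path remains in the residual graph.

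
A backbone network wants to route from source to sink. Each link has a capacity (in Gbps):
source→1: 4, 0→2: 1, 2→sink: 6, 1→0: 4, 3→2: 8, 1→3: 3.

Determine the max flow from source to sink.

4

Augment source→1→3→2→sink: bottleneck 3. Total 3.
Augment source→1→0→2→sink: bottleneck 1. Total 4.
No augmenting path remains in the residual graph.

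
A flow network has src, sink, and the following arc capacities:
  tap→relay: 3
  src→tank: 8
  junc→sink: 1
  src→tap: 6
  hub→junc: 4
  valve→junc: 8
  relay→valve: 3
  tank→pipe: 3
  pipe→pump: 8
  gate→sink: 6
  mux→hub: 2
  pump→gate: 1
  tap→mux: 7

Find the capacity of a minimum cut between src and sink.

2

Max flow = 2 (via 2 augmenting paths).
In the residual at optimum, the set reachable from src is {hub, junc, mux, pipe, pump, relay, src, tank, tap, valve}.
Cut edges: pump→gate (cap 1), junc→sink (cap 1). Sum = 2.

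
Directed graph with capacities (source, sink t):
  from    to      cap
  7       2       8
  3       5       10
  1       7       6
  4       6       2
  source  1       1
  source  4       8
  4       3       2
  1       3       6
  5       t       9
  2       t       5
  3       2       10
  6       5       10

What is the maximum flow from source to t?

Augment source->4->6->5->t: bottleneck 2. Total 2.
Augment source->4->3->5->t: bottleneck 2. Total 4.
Augment source->1->3->5->t: bottleneck 1. Total 5.
No augmenting path remains in the residual graph.

5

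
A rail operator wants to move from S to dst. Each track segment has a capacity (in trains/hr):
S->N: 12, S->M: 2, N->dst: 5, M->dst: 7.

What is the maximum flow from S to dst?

7

Augment S->N->dst: bottleneck 5. Total 5.
Augment S->M->dst: bottleneck 2. Total 7.
No augmenting path remains in the residual graph.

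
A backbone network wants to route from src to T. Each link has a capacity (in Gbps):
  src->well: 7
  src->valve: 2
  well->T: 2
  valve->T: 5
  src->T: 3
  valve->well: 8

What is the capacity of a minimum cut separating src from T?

7

Max flow = 7 (via 3 augmenting paths).
In the residual at optimum, the set reachable from src is {src, well}.
Cut edges: src->valve (cap 2), src->T (cap 3), well->T (cap 2). Sum = 7.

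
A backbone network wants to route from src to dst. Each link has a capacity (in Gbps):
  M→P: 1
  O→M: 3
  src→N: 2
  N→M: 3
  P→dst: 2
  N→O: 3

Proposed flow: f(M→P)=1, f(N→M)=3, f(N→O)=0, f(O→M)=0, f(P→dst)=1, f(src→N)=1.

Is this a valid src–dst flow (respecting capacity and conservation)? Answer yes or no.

Conservation fails at N: inflow 1 ≠ outflow 3.

No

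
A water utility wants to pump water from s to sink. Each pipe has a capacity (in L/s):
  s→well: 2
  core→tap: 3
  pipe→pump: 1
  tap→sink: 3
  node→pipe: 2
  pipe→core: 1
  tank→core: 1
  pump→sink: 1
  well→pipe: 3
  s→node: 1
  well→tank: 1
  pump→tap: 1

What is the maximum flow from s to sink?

3

Augment s→node→pipe→pump→sink: bottleneck 1. Total 1.
Augment s→well→tank→core→tap→sink: bottleneck 1. Total 2.
Augment s→well→pipe→core→tap→sink: bottleneck 1. Total 3.
No augmenting path remains in the residual graph.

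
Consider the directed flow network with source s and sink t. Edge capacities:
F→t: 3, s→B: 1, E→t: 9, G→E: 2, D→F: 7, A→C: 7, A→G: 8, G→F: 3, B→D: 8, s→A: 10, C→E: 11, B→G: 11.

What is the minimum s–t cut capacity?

Max flow = 11 (via 4 augmenting paths).
In the residual at optimum, the set reachable from s is {s}.
Cut edges: s→B (cap 1), s→A (cap 10). Sum = 11.

11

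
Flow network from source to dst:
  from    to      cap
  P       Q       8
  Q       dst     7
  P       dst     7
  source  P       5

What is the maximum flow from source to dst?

5

Augment source->P->dst: bottleneck 5. Total 5.
No augmenting path remains in the residual graph.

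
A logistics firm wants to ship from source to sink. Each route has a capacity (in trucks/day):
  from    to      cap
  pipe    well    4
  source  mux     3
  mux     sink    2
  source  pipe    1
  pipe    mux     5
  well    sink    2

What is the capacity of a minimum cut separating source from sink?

3

Max flow = 3 (via 2 augmenting paths).
In the residual at optimum, the set reachable from source is {mux, source}.
Cut edges: source->pipe (cap 1), mux->sink (cap 2). Sum = 3.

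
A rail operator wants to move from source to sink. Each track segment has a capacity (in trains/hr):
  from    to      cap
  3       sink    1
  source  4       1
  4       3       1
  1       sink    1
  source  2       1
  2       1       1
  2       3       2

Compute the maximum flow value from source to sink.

Augment source→4→3→sink: bottleneck 1. Total 1.
Augment source→2→1→sink: bottleneck 1. Total 2.
No augmenting path remains in the residual graph.

2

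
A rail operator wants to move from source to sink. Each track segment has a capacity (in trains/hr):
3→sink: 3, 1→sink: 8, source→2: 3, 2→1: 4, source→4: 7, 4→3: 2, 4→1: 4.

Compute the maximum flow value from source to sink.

Augment source→4→3→sink: bottleneck 2. Total 2.
Augment source→4→1→sink: bottleneck 4. Total 6.
Augment source→2→1→sink: bottleneck 3. Total 9.
No augmenting path remains in the residual graph.

9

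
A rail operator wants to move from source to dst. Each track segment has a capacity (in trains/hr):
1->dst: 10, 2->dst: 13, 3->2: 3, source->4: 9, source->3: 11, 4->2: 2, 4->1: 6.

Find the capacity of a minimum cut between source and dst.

11

Max flow = 11 (via 3 augmenting paths).
In the residual at optimum, the set reachable from source is {3, 4, source}.
Cut edges: 3->2 (cap 3), 4->2 (cap 2), 4->1 (cap 6). Sum = 11.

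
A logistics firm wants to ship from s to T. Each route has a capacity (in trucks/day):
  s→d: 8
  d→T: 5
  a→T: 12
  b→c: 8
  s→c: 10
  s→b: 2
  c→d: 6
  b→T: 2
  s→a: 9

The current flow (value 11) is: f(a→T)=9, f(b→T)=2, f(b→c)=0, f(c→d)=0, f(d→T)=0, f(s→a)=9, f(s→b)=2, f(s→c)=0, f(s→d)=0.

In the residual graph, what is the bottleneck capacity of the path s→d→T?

Residual capacities along the path: s→d: 8, d→T: 5.
Minimum is 5.

5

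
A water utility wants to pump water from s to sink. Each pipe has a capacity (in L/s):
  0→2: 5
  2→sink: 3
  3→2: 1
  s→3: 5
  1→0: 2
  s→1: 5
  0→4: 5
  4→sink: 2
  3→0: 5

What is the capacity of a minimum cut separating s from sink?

Max flow = 5 (via 3 augmenting paths).
In the residual at optimum, the set reachable from s is {0, 1, 2, 3, 4, s}.
Cut edges: 4→sink (cap 2), 2→sink (cap 3). Sum = 5.

5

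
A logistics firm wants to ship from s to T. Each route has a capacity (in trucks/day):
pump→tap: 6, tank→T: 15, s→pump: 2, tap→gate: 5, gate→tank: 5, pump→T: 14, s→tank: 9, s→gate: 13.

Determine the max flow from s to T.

Augment s→pump→T: bottleneck 2. Total 2.
Augment s→tank→T: bottleneck 9. Total 11.
Augment s→gate→tank→T: bottleneck 5. Total 16.
No augmenting path remains in the residual graph.

16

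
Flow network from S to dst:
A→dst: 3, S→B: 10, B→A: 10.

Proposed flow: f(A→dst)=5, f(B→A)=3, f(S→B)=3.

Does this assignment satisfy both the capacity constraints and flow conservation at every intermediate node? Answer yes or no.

No

Capacity violated on A→dst: flow 5 > capacity 3.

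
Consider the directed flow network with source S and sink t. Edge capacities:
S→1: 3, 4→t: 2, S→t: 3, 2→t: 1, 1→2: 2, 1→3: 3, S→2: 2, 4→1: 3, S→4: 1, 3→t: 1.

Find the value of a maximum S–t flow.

6

Augment S→t: bottleneck 3. Total 3.
Augment S→4→t: bottleneck 1. Total 4.
Augment S→2→t: bottleneck 1. Total 5.
Augment S→1→3→t: bottleneck 1. Total 6.
No augmenting path remains in the residual graph.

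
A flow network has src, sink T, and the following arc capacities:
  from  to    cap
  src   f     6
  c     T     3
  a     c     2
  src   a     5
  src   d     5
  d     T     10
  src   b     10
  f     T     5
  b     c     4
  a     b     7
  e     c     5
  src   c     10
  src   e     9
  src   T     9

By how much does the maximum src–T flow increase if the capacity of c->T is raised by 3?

3

Original max flow = 22.
After raising cap(c->T), augmenting paths through that edge carry 3 more units.
New max flow = 25. Increase = 3.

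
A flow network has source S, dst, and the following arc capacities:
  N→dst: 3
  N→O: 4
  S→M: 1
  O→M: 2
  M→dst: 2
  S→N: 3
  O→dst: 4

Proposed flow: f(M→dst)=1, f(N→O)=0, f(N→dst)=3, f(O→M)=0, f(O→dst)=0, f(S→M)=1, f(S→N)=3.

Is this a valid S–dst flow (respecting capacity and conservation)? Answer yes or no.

Yes

Every edge has 0 ≤ f(e) ≤ cap(e).
At each intermediate node, inflow equals outflow.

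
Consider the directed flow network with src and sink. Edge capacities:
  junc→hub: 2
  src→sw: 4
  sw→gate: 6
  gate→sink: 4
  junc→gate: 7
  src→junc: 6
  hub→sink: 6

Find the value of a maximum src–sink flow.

6

Augment src→sw→gate→sink: bottleneck 4. Total 4.
Augment src→junc→hub→sink: bottleneck 2. Total 6.
No augmenting path remains in the residual graph.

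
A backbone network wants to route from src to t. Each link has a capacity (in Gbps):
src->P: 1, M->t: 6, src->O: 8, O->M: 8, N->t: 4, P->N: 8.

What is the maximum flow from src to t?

Augment src->O->M->t: bottleneck 6. Total 6.
Augment src->P->N->t: bottleneck 1. Total 7.
No augmenting path remains in the residual graph.

7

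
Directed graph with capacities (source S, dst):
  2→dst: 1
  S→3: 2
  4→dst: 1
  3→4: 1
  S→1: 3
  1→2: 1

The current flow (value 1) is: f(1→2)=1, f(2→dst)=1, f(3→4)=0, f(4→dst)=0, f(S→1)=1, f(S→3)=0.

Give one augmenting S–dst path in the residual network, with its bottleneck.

Residual along S→3→4→dst: S→3: 2, 3→4: 1, 4→dst: 1.
Bottleneck = min = 1.

S→3→4→dst, bottleneck 1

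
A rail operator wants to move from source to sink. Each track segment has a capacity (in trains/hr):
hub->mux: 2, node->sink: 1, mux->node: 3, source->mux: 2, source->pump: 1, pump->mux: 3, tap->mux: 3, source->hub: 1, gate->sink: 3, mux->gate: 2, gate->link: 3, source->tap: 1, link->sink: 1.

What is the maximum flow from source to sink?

3

Augment source->mux->gate->sink: bottleneck 2. Total 2.
Augment source->pump->mux->node->sink: bottleneck 1. Total 3.
No augmenting path remains in the residual graph.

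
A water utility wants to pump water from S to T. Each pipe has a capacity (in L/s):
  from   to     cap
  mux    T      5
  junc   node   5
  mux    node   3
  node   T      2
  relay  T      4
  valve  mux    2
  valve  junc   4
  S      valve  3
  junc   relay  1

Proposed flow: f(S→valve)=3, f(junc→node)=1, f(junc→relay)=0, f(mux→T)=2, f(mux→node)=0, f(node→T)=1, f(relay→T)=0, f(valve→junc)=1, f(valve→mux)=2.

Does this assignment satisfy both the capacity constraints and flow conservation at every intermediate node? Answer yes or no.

Every edge has 0 ≤ f(e) ≤ cap(e).
At each intermediate node, inflow equals outflow.

Yes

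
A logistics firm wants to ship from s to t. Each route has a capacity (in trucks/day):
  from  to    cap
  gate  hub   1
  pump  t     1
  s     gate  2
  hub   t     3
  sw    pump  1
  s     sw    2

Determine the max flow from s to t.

Augment s->sw->pump->t: bottleneck 1. Total 1.
Augment s->gate->hub->t: bottleneck 1. Total 2.
No augmenting path remains in the residual graph.

2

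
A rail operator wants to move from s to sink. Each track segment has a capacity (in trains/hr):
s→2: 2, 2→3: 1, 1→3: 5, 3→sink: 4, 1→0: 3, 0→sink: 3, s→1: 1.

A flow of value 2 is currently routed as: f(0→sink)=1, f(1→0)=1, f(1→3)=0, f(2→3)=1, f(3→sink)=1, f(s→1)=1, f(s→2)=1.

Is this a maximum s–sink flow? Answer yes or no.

Yes

Residual reachable from s: {2, s}; sink is not reachable.
Saturated cut: s→1, 2→3 with total capacity 2 = current flow value. Flow is maximum.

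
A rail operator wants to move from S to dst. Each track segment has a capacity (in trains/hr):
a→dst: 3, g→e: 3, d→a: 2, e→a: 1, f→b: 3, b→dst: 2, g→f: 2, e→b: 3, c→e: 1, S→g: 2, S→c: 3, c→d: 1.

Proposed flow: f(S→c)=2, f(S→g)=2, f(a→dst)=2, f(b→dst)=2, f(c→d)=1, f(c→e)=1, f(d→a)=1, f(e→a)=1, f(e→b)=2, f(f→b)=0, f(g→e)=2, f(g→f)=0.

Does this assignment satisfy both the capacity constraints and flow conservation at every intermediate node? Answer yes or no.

Every edge has 0 ≤ f(e) ≤ cap(e).
At each intermediate node, inflow equals outflow.

Yes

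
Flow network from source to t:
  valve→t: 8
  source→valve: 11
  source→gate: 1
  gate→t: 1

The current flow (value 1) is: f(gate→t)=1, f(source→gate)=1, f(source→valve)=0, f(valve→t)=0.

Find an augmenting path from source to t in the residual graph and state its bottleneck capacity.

source→valve→t, bottleneck 8

Residual along source→valve→t: source→valve: 11, valve→t: 8.
Bottleneck = min = 8.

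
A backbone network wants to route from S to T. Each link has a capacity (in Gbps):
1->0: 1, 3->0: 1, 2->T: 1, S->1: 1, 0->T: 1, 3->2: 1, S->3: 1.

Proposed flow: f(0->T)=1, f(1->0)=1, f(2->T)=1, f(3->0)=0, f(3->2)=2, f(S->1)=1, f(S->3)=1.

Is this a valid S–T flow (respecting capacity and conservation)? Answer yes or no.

Capacity violated on 3->2: flow 2 > capacity 1.

No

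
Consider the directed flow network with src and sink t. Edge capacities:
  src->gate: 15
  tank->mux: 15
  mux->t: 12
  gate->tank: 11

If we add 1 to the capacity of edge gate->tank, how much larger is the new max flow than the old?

1

Original max flow = 11.
After raising cap(gate->tank), augmenting paths through that edge carry 1 more unit.
New max flow = 12. Increase = 1.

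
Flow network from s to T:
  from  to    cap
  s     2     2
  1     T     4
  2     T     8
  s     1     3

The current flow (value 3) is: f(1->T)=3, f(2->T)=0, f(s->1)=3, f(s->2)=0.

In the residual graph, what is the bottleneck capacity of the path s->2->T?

2

Residual capacities along the path: s->2: 2, 2->T: 8.
Minimum is 2.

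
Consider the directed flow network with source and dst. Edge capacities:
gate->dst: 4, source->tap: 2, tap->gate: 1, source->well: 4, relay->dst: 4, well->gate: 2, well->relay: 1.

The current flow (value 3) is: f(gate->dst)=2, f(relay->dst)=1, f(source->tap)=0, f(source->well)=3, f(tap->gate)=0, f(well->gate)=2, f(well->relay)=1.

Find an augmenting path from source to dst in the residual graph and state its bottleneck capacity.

source->tap->gate->dst, bottleneck 1

Residual along source->tap->gate->dst: source->tap: 2, tap->gate: 1, gate->dst: 2.
Bottleneck = min = 1.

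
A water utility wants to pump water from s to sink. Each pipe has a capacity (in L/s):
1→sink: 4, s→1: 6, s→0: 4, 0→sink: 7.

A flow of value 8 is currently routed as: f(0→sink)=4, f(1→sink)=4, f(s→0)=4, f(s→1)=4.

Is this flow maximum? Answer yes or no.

Residual reachable from s: {1, s}; sink is not reachable.
Saturated cut: s→0, 1→sink with total capacity 8 = current flow value. Flow is maximum.

Yes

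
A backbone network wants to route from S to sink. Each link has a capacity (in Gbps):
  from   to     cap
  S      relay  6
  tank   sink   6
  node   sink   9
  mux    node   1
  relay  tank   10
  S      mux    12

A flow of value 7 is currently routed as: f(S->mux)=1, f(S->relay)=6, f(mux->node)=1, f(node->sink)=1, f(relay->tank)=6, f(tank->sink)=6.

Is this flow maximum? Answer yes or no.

Yes

Residual reachable from S: {S, mux}; sink is not reachable.
Saturated cut: mux->node, S->relay with total capacity 7 = current flow value. Flow is maximum.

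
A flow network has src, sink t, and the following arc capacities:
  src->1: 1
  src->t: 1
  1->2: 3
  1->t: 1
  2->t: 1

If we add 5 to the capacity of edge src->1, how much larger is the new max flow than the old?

1

Original max flow = 2.
After raising cap(src->1), augmenting paths through that edge carry 1 more unit.
New max flow = 3. Increase = 1.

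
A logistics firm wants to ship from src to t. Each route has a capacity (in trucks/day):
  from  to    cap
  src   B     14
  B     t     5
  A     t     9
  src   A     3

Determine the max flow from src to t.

8

Augment src→A→t: bottleneck 3. Total 3.
Augment src→B→t: bottleneck 5. Total 8.
No augmenting path remains in the residual graph.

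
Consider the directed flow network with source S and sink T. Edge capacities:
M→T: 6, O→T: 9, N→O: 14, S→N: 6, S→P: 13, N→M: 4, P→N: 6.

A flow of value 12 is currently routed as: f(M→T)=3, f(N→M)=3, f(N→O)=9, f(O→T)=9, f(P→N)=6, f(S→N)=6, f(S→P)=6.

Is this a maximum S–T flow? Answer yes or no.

Yes

Residual reachable from S: {P, S}; T is not reachable.
Saturated cut: S→N, P→N with total capacity 12 = current flow value. Flow is maximum.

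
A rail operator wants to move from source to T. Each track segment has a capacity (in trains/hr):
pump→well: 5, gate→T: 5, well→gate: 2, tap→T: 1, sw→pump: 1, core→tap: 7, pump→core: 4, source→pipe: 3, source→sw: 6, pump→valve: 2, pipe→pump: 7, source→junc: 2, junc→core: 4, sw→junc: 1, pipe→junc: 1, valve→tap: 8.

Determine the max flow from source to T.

3

Augment source→junc→core→tap→T: bottleneck 1. Total 1.
Augment source→pipe→pump→well→gate→T: bottleneck 2. Total 3.
No augmenting path remains in the residual graph.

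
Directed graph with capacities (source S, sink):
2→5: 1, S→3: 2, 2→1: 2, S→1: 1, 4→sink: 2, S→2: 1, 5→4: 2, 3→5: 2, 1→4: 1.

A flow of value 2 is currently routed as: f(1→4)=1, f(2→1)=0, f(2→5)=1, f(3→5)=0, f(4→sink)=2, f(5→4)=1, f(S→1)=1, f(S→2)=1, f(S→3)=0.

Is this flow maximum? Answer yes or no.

Yes

Residual reachable from S: {1, 2, 3, 4, 5, S}; sink is not reachable.
Saturated cut: 4→sink with total capacity 2 = current flow value. Flow is maximum.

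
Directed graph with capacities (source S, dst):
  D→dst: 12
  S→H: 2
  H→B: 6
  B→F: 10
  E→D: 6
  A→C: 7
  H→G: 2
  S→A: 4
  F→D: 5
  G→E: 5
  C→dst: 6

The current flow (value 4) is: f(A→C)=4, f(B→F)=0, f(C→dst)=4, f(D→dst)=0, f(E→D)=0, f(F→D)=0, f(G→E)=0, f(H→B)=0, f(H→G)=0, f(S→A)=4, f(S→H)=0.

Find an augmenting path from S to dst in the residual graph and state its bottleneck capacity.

S→H→B→F→D→dst, bottleneck 2

Residual along S→H→B→F→D→dst: S→H: 2, H→B: 6, B→F: 10, F→D: 5, D→dst: 12.
Bottleneck = min = 2.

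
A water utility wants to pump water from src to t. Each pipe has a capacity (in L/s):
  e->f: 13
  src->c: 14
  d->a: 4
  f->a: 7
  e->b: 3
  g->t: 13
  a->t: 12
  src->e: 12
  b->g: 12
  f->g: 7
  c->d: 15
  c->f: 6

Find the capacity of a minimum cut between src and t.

Max flow = 21 (via 5 augmenting paths).
In the residual at optimum, the set reachable from src is {c, d, e, f, src}.
Cut edges: e->b (cap 3), f->g (cap 7), f->a (cap 7), d->a (cap 4). Sum = 21.

21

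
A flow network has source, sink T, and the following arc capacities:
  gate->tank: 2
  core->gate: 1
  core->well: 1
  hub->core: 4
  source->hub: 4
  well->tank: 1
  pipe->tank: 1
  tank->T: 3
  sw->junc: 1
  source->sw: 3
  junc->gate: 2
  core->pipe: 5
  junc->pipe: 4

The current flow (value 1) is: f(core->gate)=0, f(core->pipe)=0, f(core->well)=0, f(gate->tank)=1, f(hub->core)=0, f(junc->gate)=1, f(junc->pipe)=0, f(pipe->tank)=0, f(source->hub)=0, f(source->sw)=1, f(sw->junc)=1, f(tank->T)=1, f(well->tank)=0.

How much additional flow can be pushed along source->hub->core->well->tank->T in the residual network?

Residual capacities along the path: source->hub: 4, hub->core: 4, core->well: 1, well->tank: 1, tank->T: 2.
Minimum is 1.

1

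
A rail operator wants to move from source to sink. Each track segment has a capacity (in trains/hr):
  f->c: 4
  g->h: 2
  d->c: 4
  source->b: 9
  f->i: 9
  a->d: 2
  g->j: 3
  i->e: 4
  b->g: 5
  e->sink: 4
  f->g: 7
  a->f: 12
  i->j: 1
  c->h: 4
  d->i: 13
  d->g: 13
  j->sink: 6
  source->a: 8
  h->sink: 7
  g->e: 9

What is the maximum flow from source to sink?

13

Augment source->b->g->h->sink: bottleneck 2. Total 2.
Augment source->b->g->j->sink: bottleneck 3. Total 5.
Augment source->a->f->c->h->sink: bottleneck 4. Total 9.
Augment source->a->f->i->e->sink: bottleneck 4. Total 13.
No augmenting path remains in the residual graph.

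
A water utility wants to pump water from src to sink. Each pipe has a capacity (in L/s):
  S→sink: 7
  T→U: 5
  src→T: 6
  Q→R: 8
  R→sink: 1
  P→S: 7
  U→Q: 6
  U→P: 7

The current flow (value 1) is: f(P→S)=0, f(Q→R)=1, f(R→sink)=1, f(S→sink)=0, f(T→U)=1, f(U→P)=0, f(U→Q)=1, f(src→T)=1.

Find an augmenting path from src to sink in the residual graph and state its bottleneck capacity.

Residual along src→T→U→P→S→sink: src→T: 5, T→U: 4, U→P: 7, P→S: 7, S→sink: 7.
Bottleneck = min = 4.

src→T→U→P→S→sink, bottleneck 4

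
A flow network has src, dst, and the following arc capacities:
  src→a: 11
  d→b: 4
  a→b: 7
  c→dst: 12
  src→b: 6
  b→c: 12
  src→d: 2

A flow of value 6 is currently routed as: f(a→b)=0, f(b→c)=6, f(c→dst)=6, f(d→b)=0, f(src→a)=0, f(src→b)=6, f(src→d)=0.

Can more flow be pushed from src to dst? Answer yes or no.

Residual path src→a→b→c→dst has bottleneck 6 > 0.
Pushing 6 along it raises the flow to 12, so the given flow is not maximum.

Yes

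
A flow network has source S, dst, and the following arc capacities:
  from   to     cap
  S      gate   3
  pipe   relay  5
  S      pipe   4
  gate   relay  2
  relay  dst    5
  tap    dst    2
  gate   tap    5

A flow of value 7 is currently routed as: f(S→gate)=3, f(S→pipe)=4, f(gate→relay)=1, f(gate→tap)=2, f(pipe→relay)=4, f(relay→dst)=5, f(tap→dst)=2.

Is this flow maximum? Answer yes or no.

Residual reachable from S: {S}; dst is not reachable.
Saturated cut: S→gate, S→pipe with total capacity 7 = current flow value. Flow is maximum.

Yes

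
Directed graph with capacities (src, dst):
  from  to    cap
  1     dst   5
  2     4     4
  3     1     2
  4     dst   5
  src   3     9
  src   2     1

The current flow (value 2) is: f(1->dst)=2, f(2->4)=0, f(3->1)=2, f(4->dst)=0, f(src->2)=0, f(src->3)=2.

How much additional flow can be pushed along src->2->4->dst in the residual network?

1

Residual capacities along the path: src->2: 1, 2->4: 4, 4->dst: 5.
Minimum is 1.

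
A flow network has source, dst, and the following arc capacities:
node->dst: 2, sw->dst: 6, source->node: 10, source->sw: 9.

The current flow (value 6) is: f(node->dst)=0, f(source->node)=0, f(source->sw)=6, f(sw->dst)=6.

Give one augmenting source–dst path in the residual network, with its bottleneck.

source->node->dst, bottleneck 2

Residual along source->node->dst: source->node: 10, node->dst: 2.
Bottleneck = min = 2.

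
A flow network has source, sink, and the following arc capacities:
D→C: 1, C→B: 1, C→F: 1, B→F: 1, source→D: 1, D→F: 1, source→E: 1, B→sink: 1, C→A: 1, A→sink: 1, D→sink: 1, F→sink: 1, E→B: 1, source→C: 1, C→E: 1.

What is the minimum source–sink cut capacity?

Max flow = 3 (via 3 augmenting paths).
In the residual at optimum, the set reachable from source is {source}.
Cut edges: source→D (cap 1), source→C (cap 1), source→E (cap 1). Sum = 3.

3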